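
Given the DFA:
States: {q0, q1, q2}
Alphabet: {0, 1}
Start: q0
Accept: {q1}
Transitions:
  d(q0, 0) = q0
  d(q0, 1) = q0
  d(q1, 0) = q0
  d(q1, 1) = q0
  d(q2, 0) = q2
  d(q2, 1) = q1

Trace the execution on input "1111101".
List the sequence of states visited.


Input: 1111101
d(q0, 1) = q0
d(q0, 1) = q0
d(q0, 1) = q0
d(q0, 1) = q0
d(q0, 1) = q0
d(q0, 0) = q0
d(q0, 1) = q0


q0 -> q0 -> q0 -> q0 -> q0 -> q0 -> q0 -> q0


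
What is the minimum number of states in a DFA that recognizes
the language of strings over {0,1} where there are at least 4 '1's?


States: count = 0, 1, ..., 3, and a final '>= 4' state.
Total: 4 + 1 = 5. Accept = '>= 4' state.

5


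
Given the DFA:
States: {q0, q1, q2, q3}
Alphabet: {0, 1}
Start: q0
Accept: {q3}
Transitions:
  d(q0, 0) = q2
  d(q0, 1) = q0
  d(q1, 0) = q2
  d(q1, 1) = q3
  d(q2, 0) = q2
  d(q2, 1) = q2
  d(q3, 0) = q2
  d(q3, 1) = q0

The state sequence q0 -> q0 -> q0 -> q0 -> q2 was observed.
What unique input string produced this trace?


Trace back each transition to find the symbol:
  q0 --[1]--> q0
  q0 --[1]--> q0
  q0 --[1]--> q0
  q0 --[0]--> q2

"1110"


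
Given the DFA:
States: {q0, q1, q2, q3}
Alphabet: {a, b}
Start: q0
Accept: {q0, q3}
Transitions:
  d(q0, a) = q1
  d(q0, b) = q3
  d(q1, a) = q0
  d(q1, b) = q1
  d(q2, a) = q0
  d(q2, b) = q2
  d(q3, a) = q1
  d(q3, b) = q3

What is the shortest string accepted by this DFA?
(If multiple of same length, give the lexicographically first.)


BFS by string length (lex-first path to each state shown):
  len 0: q0<-""
Found accept state at length 0.

"" (empty string)


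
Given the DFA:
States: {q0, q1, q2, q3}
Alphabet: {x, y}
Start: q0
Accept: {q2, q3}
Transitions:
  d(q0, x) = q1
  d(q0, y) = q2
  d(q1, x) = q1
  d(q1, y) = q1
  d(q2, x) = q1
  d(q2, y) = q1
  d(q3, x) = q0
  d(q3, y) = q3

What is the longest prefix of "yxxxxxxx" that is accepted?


Run the DFA, marking each prefix where the state is accepting:
  "" -> q0 [reject]
  "y" -> q2 [accept]
  "yx" -> q1 [reject]
  "yxx" -> q1 [reject]
  "yxxx" -> q1 [reject]
  "yxxxx" -> q1 [reject]
  "yxxxxx" -> q1 [reject]
  "yxxxxxx" -> q1 [reject]
  "yxxxxxxx" -> q1 [reject]

"y"


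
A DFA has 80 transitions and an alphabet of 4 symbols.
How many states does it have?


Each state has exactly one transition per symbol.
states = transitions / |alphabet| = 80 / 4 = 20

20


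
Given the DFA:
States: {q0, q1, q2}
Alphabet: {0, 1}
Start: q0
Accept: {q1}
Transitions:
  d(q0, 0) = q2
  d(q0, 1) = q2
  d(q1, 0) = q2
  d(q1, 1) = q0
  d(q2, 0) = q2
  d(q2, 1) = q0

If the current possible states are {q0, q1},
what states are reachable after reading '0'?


Apply transition on '0' from each current state:
  d(q0, 0) = q2
  d(q1, 0) = q2

{q2}


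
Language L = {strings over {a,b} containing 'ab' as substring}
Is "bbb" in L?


'ab' does not occur

No, "bbb" is not in L


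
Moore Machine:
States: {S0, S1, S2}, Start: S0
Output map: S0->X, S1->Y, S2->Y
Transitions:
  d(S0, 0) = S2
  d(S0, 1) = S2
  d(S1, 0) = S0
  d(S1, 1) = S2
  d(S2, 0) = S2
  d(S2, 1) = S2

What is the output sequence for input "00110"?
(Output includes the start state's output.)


Start: S0 (output X)
  --0--> S2 (output Y)
  --0--> S2 (output Y)
  --1--> S2 (output Y)
  --1--> S2 (output Y)
  --0--> S2 (output Y)

"XYYYYY"


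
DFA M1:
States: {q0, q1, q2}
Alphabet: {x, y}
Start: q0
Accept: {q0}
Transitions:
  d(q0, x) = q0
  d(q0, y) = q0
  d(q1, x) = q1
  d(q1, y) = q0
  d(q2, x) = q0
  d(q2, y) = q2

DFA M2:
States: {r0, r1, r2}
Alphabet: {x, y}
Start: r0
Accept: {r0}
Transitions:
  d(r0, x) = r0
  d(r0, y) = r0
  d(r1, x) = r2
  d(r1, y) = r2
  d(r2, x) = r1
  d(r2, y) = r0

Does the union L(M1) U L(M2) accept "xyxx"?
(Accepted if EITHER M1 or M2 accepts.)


M1: final=q0 accepted=True
M2: final=r0 accepted=True

Yes, union accepts


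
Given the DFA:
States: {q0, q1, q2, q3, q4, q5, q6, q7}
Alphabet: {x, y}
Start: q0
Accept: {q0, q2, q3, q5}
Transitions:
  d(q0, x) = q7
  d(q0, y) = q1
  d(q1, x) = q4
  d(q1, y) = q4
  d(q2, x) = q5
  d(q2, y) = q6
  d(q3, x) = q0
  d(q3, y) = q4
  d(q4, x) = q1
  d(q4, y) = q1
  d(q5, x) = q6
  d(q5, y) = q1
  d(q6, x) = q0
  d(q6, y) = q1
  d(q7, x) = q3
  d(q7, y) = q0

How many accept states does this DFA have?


Accept states listed: {q0, q2, q3, q5}
Counting: q0(1) q2(2) q3(3) q5(4)

4


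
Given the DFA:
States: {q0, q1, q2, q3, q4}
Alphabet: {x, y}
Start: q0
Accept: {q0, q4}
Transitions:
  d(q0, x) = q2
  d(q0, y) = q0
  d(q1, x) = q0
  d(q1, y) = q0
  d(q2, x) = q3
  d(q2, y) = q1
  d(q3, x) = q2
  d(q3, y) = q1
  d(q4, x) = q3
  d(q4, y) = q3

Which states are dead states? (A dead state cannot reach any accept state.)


Forward reachability from each state:
  q0 -> reaches accept state q0 (live)
  q1 -> reaches accept state q0 (live)
  q2 -> reaches accept state q0 (live)
  q3 -> reaches accept state q0 (live)
  q4 -> reaches accept state q0 (live)

None (all states can reach an accept state)


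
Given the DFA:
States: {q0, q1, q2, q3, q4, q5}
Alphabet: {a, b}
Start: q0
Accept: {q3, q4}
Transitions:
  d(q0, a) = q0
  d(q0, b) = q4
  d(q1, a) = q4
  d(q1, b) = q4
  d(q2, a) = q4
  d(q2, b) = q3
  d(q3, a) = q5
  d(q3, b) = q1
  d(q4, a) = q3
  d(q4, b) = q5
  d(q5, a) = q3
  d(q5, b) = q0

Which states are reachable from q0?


BFS from q0:
  layer 0: {q0}
  layer 1: {q4}
  layer 2: {q3, q5}
  layer 3: {q1}

{q0, q1, q3, q4, q5}


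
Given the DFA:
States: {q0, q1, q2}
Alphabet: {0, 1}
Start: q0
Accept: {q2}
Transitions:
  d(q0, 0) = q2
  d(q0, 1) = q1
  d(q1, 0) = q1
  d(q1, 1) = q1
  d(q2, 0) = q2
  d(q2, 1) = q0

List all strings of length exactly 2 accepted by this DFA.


All strings of length 2: 4 total
Accepted: 1

"00"


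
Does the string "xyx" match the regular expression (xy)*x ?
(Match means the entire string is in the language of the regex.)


|string| = 3; first = 'x'; last = 'x'

Yes, "xyx" matches (xy)*x


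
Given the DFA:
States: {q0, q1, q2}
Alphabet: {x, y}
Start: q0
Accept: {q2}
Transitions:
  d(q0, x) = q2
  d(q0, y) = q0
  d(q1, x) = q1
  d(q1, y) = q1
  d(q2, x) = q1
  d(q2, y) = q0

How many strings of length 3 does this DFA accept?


Enumerating all length-3 strings:
  "xxx" -> q1 [reject]
  "xxy" -> q1 [reject]
  "xyx" -> q2 [accept]
  "xyy" -> q0 [reject]
  "yxx" -> q1 [reject]
  "yxy" -> q0 [reject]
  "yyx" -> q2 [accept]
  "yyy" -> q0 [reject]

2 out of 8


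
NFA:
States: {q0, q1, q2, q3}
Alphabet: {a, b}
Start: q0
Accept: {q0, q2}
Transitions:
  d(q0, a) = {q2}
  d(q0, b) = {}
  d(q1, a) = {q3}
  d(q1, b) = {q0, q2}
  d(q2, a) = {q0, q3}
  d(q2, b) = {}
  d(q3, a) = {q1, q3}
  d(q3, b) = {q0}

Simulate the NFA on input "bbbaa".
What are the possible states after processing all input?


Start: {q0}
  --b--> {}
  --b--> {}
  --b--> {}
  --a--> {}
  --a--> {}

{} (empty set, no valid transitions)


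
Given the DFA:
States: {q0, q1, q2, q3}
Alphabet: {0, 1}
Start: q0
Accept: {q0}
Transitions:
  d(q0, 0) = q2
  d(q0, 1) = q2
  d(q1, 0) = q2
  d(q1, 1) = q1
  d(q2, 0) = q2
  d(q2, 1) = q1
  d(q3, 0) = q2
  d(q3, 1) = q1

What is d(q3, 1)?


Looking up transition d(q3, 1)

q1


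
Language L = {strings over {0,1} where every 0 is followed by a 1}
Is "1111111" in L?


'00' present: False; ends with '0': False

Yes, "1111111" is in L


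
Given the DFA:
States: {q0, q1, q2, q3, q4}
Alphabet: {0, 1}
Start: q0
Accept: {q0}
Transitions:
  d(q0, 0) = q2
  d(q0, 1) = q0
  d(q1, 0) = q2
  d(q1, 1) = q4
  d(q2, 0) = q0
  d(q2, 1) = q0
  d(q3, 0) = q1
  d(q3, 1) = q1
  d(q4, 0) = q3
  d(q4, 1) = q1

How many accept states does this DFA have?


Accept states listed: {q0}
Counting: q0(1)

1


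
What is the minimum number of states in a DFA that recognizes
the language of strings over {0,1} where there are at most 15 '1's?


States: count = 0, 1, ..., 15 (all accepting; 16 states), plus a dead state for count > 15.
Total: 16 + 1 = 17.

17


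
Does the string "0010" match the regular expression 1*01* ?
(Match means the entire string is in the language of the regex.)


|string| = 4; first = '0'; last = '0'

No, "0010" does not match 1*01*


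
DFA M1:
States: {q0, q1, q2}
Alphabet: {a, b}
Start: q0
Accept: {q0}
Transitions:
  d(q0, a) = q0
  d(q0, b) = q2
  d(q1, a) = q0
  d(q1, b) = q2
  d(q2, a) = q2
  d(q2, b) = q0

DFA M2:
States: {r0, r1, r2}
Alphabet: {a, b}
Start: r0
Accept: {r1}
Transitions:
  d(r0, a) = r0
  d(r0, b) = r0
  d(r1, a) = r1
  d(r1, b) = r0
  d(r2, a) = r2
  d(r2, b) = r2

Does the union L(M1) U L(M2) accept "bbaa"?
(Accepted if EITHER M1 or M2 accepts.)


M1: final=q0 accepted=True
M2: final=r0 accepted=False

Yes, union accepts


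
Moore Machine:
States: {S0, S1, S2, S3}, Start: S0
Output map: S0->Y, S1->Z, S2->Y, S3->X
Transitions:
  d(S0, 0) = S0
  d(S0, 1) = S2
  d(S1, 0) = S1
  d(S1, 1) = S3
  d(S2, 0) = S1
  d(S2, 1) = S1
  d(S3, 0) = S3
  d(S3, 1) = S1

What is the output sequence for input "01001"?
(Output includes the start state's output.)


Start: S0 (output Y)
  --0--> S0 (output Y)
  --1--> S2 (output Y)
  --0--> S1 (output Z)
  --0--> S1 (output Z)
  --1--> S3 (output X)

"YYYZZX"


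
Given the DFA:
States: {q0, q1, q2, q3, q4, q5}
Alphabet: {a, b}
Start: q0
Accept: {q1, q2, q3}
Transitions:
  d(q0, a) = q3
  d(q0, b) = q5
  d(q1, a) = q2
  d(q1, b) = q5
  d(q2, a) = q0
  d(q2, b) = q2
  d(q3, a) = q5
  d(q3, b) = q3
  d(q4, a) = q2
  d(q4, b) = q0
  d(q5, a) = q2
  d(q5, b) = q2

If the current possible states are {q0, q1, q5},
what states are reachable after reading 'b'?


Apply transition on 'b' from each current state:
  d(q0, b) = q5
  d(q1, b) = q5
  d(q5, b) = q2

{q2, q5}


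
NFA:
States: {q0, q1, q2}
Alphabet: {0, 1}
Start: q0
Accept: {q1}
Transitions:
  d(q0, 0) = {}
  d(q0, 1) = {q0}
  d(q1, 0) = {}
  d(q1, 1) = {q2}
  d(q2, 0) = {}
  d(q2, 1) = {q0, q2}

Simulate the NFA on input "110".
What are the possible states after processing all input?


Start: {q0}
  --1--> {q0}
  --1--> {q0}
  --0--> {}

{} (empty set, no valid transitions)


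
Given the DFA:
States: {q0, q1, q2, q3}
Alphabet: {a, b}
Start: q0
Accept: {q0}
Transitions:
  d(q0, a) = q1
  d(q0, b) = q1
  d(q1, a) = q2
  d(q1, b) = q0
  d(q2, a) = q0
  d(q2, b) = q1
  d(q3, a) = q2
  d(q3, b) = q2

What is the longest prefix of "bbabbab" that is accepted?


Run the DFA, marking each prefix where the state is accepting:
  "" -> q0 [accept]
  "b" -> q1 [reject]
  "bb" -> q0 [accept]
  "bba" -> q1 [reject]
  "bbab" -> q0 [accept]
  "bbabb" -> q1 [reject]
  "bbabba" -> q2 [reject]
  "bbabbab" -> q1 [reject]

"bbab"


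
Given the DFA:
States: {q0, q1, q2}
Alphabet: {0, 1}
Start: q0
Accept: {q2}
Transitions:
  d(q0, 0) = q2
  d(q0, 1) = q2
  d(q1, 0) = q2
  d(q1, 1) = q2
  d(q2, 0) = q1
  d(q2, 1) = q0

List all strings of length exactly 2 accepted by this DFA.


All strings of length 2: 4 total
Accepted: 0

None


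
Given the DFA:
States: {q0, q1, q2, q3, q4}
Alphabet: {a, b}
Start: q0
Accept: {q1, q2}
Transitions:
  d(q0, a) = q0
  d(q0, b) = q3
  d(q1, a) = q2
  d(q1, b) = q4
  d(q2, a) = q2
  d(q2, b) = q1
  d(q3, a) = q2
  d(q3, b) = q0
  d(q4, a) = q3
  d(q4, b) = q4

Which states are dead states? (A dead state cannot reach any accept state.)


Forward reachability from each state:
  q0 -> reaches accept state q1 (live)
  q1 -> reaches accept state q1 (live)
  q2 -> reaches accept state q1 (live)
  q3 -> reaches accept state q1 (live)
  q4 -> reaches accept state q1 (live)

None (all states can reach an accept state)


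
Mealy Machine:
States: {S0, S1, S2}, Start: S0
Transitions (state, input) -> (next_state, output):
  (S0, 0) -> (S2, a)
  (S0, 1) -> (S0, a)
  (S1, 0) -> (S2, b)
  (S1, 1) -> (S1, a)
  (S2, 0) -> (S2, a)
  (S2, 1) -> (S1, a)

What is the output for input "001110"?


Step-by-step:
  (S0, 0) -> (S2, a)
  (S2, 0) -> (S2, a)
  (S2, 1) -> (S1, a)
  (S1, 1) -> (S1, a)
  (S1, 1) -> (S1, a)
  (S1, 0) -> (S2, b)

"aaaaab"


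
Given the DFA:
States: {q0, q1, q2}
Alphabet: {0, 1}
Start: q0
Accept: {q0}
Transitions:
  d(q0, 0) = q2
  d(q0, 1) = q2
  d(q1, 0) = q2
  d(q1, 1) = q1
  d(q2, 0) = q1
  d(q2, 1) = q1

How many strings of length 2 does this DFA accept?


Enumerating all length-2 strings:
  "00" -> q1 [reject]
  "01" -> q1 [reject]
  "10" -> q1 [reject]
  "11" -> q1 [reject]

0 out of 4


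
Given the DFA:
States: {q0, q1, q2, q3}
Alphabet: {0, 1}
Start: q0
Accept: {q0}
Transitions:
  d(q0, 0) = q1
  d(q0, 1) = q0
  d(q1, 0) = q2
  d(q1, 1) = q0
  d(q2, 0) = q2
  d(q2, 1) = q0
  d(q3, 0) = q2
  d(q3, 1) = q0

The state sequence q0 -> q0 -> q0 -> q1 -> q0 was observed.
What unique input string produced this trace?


Trace back each transition to find the symbol:
  q0 --[1]--> q0
  q0 --[1]--> q0
  q0 --[0]--> q1
  q1 --[1]--> q0

"1101"


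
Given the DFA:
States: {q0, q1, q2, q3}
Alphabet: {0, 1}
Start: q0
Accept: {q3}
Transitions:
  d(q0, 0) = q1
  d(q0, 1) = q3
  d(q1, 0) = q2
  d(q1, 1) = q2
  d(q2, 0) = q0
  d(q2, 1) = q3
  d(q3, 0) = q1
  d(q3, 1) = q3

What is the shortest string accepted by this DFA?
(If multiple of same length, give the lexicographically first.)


BFS by string length (lex-first path to each state shown):
  len 0: q0<-""
  len 1: q1<-"0", q3<-"1"
Found accept state at length 1.

"1"


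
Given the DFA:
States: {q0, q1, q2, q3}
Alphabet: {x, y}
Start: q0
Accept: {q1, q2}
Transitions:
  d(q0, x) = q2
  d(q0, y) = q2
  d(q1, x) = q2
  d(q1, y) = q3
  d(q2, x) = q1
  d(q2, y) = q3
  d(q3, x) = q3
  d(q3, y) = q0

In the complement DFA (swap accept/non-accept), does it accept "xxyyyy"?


Trace: q0 -> q2 -> q1 -> q3 -> q0 -> q2 -> q3
Final: q3
Original accept: {q1, q2}
Complement: q3 is not in original accept

Yes, complement accepts (original rejects)


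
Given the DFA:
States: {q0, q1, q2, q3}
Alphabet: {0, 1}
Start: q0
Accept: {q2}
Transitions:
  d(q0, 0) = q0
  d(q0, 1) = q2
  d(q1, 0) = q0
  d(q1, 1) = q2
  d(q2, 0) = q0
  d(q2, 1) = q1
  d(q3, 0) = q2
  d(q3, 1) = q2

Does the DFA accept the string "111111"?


Trace: q0 -> q2 -> q1 -> q2 -> q1 -> q2 -> q1
Final state: q1
Accept states: {q2}

No, rejected (final state q1 is not an accept state)


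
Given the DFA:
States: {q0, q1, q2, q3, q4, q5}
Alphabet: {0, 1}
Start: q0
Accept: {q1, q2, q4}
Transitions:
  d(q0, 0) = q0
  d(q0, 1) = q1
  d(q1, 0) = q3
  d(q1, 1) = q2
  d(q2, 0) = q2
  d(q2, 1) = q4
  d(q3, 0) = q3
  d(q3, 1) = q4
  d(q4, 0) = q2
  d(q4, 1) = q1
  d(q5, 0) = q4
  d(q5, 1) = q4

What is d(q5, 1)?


Looking up transition d(q5, 1)

q4


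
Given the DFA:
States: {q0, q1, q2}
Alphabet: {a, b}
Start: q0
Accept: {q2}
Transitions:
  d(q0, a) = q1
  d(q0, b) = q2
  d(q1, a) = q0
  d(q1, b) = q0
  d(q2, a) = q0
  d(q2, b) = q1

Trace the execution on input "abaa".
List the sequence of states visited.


Input: abaa
d(q0, a) = q1
d(q1, b) = q0
d(q0, a) = q1
d(q1, a) = q0


q0 -> q1 -> q0 -> q1 -> q0


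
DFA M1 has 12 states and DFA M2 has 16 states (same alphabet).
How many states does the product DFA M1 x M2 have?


Product construction pairs every M1 state with every M2 state.
12 * 16 = 192

192


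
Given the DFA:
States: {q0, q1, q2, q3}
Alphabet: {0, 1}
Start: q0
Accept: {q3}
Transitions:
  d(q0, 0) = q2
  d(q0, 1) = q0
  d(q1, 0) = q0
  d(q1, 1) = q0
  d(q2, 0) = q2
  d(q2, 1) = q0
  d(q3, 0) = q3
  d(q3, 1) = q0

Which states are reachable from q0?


BFS from q0:
  layer 0: {q0}
  layer 1: {q2}

{q0, q2}


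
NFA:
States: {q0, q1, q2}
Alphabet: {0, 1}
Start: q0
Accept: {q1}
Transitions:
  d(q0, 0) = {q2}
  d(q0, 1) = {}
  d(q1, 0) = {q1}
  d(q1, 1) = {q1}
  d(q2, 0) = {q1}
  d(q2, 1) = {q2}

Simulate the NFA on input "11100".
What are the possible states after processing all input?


Start: {q0}
  --1--> {}
  --1--> {}
  --1--> {}
  --0--> {}
  --0--> {}

{} (empty set, no valid transitions)


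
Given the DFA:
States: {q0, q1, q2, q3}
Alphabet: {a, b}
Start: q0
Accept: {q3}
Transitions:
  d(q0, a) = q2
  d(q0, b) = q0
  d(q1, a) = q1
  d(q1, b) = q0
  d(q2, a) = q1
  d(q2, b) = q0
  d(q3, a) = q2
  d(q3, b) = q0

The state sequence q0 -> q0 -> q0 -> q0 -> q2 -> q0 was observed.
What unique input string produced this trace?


Trace back each transition to find the symbol:
  q0 --[b]--> q0
  q0 --[b]--> q0
  q0 --[b]--> q0
  q0 --[a]--> q2
  q2 --[b]--> q0

"bbbab"


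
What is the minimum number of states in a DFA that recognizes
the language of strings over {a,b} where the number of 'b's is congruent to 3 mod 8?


States track (count of 'b') mod 8.
Need 8 states: one per remainder 0..7; accept = remainder 3.

8


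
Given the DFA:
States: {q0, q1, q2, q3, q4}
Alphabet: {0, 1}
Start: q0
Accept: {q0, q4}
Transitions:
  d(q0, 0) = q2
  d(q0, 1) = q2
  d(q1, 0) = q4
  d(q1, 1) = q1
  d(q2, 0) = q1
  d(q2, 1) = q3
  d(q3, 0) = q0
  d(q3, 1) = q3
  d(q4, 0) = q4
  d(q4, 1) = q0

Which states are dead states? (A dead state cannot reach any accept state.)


Forward reachability from each state:
  q0 -> reaches accept state q0 (live)
  q1 -> reaches accept state q0 (live)
  q2 -> reaches accept state q0 (live)
  q3 -> reaches accept state q0 (live)
  q4 -> reaches accept state q0 (live)

None (all states can reach an accept state)


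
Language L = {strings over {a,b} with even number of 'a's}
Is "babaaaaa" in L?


count('a') = 6; 6 mod 2 = 0

Yes, "babaaaaa" is in L


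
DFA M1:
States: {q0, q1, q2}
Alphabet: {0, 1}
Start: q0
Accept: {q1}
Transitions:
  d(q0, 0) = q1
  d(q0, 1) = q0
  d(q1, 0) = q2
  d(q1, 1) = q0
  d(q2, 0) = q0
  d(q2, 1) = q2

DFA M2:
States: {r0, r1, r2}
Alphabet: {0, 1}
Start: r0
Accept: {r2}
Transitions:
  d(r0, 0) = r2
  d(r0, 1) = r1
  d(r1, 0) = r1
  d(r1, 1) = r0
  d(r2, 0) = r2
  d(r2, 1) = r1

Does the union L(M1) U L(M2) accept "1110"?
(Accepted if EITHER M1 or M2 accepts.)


M1: final=q1 accepted=True
M2: final=r1 accepted=False

Yes, union accepts


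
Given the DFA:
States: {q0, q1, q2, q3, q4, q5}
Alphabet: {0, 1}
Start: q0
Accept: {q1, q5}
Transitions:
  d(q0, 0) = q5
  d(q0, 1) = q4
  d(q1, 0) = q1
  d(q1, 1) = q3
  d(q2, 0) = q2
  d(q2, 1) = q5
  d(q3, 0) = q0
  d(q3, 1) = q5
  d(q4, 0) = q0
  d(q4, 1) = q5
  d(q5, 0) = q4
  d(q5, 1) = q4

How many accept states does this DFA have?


Accept states listed: {q1, q5}
Counting: q1(1) q5(2)

2


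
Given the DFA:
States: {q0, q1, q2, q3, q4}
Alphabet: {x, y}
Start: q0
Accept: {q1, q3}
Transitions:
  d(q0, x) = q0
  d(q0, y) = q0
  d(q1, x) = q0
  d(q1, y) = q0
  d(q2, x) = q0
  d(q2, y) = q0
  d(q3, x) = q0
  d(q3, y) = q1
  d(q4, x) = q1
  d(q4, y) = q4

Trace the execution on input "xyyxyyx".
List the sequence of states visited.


Input: xyyxyyx
d(q0, x) = q0
d(q0, y) = q0
d(q0, y) = q0
d(q0, x) = q0
d(q0, y) = q0
d(q0, y) = q0
d(q0, x) = q0


q0 -> q0 -> q0 -> q0 -> q0 -> q0 -> q0 -> q0


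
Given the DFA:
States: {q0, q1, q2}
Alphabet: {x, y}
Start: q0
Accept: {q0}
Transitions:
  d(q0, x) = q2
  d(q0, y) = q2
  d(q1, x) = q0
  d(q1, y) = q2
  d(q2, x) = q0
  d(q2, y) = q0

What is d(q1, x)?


Looking up transition d(q1, x)

q0


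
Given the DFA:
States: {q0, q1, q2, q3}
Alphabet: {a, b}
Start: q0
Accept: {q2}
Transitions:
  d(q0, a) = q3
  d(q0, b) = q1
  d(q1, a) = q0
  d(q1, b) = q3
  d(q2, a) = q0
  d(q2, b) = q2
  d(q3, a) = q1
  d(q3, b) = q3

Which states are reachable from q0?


BFS from q0:
  layer 0: {q0}
  layer 1: {q1, q3}

{q0, q1, q3}


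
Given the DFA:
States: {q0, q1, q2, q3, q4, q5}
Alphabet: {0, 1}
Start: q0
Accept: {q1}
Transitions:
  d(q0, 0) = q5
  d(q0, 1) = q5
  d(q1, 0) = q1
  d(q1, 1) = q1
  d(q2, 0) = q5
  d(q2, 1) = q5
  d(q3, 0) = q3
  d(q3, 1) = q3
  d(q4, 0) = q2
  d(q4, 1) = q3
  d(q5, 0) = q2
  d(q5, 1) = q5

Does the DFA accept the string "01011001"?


Trace: q0 -> q5 -> q5 -> q2 -> q5 -> q5 -> q2 -> q5 -> q5
Final state: q5
Accept states: {q1}

No, rejected (final state q5 is not an accept state)


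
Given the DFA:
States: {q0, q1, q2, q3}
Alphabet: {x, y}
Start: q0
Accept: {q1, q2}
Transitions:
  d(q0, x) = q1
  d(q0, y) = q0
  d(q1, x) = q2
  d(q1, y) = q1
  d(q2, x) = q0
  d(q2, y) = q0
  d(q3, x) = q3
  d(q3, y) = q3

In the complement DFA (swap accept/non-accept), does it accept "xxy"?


Trace: q0 -> q1 -> q2 -> q0
Final: q0
Original accept: {q1, q2}
Complement: q0 is not in original accept

Yes, complement accepts (original rejects)


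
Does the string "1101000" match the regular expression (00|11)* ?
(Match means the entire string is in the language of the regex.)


|string| = 7; first = '1'; last = '0'

No, "1101000" does not match (00|11)*


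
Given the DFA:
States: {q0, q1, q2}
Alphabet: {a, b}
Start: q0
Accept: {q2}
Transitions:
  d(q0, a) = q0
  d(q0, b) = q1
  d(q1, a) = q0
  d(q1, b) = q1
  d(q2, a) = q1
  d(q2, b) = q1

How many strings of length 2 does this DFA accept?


Enumerating all length-2 strings:
  "aa" -> q0 [reject]
  "ab" -> q1 [reject]
  "ba" -> q0 [reject]
  "bb" -> q1 [reject]

0 out of 4


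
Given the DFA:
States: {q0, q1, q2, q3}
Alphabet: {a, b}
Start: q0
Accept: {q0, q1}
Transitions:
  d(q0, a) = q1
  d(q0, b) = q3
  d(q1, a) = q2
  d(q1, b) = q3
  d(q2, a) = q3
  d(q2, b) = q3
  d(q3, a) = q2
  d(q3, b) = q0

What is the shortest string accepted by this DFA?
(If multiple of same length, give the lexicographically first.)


BFS by string length (lex-first path to each state shown):
  len 0: q0<-""
Found accept state at length 0.

"" (empty string)


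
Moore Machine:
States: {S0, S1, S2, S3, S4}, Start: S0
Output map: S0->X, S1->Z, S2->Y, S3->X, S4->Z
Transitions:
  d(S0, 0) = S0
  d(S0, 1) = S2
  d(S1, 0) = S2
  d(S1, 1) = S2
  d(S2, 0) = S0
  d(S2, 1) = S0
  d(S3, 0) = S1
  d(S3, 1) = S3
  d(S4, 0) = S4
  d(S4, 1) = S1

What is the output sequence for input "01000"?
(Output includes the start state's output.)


Start: S0 (output X)
  --0--> S0 (output X)
  --1--> S2 (output Y)
  --0--> S0 (output X)
  --0--> S0 (output X)
  --0--> S0 (output X)

"XXYXXX"


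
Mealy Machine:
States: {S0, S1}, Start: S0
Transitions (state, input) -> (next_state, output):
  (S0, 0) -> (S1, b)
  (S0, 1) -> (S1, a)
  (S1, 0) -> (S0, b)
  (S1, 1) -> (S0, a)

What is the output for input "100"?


Step-by-step:
  (S0, 1) -> (S1, a)
  (S1, 0) -> (S0, b)
  (S0, 0) -> (S1, b)

"abb"


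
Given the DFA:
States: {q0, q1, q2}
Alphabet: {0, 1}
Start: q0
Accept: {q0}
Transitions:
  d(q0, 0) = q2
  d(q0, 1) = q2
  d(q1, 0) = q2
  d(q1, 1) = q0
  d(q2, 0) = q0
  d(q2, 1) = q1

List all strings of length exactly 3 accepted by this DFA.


All strings of length 3: 8 total
Accepted: 2

"011", "111"


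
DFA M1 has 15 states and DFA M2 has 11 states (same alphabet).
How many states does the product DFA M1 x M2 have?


Product construction pairs every M1 state with every M2 state.
15 * 11 = 165

165


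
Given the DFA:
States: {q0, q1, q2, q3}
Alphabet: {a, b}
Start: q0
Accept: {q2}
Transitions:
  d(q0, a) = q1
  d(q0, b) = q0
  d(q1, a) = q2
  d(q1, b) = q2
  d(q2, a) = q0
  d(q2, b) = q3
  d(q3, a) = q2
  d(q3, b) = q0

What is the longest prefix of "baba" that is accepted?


Run the DFA, marking each prefix where the state is accepting:
  "" -> q0 [reject]
  "b" -> q0 [reject]
  "ba" -> q1 [reject]
  "bab" -> q2 [accept]
  "baba" -> q0 [reject]

"bab"


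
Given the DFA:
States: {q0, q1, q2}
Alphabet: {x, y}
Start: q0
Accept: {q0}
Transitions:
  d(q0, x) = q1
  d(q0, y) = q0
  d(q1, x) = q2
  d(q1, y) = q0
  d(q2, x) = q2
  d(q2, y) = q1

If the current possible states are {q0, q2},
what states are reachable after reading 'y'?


Apply transition on 'y' from each current state:
  d(q0, y) = q0
  d(q2, y) = q1

{q0, q1}


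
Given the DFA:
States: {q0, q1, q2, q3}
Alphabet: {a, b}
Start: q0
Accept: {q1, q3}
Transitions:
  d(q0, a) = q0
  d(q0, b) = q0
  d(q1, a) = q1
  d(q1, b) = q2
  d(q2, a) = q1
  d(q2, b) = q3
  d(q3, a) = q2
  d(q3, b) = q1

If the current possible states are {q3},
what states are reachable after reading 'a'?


Apply transition on 'a' from each current state:
  d(q3, a) = q2

{q2}


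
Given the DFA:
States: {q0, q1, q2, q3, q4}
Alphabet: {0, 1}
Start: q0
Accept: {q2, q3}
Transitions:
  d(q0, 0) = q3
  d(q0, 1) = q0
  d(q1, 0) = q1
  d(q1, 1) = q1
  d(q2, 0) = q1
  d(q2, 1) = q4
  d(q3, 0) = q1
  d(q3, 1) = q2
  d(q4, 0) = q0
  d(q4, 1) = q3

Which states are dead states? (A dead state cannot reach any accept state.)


Forward reachability from each state:
  q0 -> reaches accept state q2 (live)
  q1 -> reaches {q1}, no accept state (dead)
  q2 -> reaches accept state q2 (live)
  q3 -> reaches accept state q2 (live)
  q4 -> reaches accept state q2 (live)

{q1}


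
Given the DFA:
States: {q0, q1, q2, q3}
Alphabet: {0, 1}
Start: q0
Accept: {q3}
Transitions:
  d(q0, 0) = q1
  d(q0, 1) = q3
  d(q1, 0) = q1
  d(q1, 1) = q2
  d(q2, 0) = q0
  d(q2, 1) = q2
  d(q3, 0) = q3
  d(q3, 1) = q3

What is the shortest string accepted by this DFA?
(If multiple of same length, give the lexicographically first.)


BFS by string length (lex-first path to each state shown):
  len 0: q0<-""
  len 1: q1<-"0", q3<-"1"
Found accept state at length 1.

"1"


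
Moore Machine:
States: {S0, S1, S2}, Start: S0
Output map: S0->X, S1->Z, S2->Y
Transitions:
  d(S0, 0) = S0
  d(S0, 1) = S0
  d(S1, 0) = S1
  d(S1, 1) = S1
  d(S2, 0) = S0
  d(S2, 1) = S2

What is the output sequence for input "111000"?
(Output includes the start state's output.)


Start: S0 (output X)
  --1--> S0 (output X)
  --1--> S0 (output X)
  --1--> S0 (output X)
  --0--> S0 (output X)
  --0--> S0 (output X)
  --0--> S0 (output X)

"XXXXXXX"


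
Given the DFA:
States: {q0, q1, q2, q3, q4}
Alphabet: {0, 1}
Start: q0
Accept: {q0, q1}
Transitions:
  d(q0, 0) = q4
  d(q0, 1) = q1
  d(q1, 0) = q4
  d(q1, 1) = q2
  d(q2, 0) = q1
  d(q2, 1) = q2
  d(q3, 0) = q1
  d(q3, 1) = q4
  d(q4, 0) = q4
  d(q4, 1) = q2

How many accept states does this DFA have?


Accept states listed: {q0, q1}
Counting: q0(1) q1(2)

2


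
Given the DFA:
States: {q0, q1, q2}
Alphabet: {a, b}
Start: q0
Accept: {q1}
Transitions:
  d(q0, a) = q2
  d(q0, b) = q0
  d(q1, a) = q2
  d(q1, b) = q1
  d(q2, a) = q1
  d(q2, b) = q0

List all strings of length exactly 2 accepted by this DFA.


All strings of length 2: 4 total
Accepted: 1

"aa"


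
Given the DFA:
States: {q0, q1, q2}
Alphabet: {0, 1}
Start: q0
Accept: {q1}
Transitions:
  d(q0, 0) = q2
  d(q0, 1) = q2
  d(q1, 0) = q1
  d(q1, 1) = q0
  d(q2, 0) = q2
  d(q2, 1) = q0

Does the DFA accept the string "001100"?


Trace: q0 -> q2 -> q2 -> q0 -> q2 -> q2 -> q2
Final state: q2
Accept states: {q1}

No, rejected (final state q2 is not an accept state)


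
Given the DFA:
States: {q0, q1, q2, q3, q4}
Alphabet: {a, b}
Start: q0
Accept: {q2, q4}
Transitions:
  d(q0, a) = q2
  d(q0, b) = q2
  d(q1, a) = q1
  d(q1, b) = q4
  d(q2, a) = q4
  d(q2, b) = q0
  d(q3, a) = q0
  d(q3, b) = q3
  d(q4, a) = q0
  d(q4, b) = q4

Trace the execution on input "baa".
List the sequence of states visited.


Input: baa
d(q0, b) = q2
d(q2, a) = q4
d(q4, a) = q0


q0 -> q2 -> q4 -> q0


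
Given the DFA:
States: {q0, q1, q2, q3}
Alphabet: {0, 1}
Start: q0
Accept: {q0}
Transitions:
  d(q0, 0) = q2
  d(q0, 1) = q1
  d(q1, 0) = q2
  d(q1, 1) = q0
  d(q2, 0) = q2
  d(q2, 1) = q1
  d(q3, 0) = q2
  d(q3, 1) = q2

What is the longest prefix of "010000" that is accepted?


Run the DFA, marking each prefix where the state is accepting:
  "" -> q0 [accept]
  "0" -> q2 [reject]
  "01" -> q1 [reject]
  "010" -> q2 [reject]
  "0100" -> q2 [reject]
  "01000" -> q2 [reject]
  "010000" -> q2 [reject]

""


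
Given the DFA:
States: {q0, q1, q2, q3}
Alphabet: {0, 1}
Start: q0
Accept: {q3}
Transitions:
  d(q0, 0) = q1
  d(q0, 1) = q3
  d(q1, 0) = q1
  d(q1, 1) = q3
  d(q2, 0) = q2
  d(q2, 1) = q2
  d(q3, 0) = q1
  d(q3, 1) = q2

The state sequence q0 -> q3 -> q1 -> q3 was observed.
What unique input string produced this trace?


Trace back each transition to find the symbol:
  q0 --[1]--> q3
  q3 --[0]--> q1
  q1 --[1]--> q3

"101"


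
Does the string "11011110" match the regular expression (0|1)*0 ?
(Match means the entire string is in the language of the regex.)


|string| = 8; first = '1'; last = '0'

Yes, "11011110" matches (0|1)*0


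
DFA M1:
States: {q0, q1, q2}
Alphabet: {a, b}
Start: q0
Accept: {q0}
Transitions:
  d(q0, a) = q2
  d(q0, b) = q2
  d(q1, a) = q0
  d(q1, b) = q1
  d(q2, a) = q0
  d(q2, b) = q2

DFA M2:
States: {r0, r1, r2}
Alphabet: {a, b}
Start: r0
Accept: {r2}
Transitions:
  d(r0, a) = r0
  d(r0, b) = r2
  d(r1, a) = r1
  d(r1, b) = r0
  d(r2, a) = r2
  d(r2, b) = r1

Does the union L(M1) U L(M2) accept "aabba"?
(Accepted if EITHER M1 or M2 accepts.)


M1: final=q0 accepted=True
M2: final=r1 accepted=False

Yes, union accepts


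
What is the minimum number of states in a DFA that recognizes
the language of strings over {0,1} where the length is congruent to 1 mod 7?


States track (length) mod 7.
Need 7 states: one per remainder 0..6; accept = remainder 1.

7


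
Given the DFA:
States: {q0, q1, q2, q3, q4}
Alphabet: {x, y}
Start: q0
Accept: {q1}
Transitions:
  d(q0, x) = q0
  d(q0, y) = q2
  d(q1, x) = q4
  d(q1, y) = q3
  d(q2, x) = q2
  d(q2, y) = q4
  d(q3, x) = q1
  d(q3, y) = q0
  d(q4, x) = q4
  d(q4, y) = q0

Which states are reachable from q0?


BFS from q0:
  layer 0: {q0}
  layer 1: {q2}
  layer 2: {q4}

{q0, q2, q4}


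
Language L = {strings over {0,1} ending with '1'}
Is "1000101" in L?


last symbol = '1'

Yes, "1000101" is in L


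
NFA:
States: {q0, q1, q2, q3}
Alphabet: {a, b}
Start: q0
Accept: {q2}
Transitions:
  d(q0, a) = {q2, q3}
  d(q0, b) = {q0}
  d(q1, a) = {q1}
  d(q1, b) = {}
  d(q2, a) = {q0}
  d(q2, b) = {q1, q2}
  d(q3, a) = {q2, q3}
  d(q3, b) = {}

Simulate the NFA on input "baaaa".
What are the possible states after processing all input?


Start: {q0}
  --b--> {q0}
  --a--> {q2, q3}
  --a--> {q0, q2, q3}
  --a--> {q0, q2, q3}
  --a--> {q0, q2, q3}

{q0, q2, q3}


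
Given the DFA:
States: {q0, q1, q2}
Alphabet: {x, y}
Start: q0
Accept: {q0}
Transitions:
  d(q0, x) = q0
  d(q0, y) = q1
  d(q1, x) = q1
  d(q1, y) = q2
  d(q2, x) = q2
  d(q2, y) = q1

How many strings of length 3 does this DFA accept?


Enumerating all length-3 strings:
  "xxx" -> q0 [accept]
  "xxy" -> q1 [reject]
  "xyx" -> q1 [reject]
  "xyy" -> q2 [reject]
  "yxx" -> q1 [reject]
  "yxy" -> q2 [reject]
  "yyx" -> q2 [reject]
  "yyy" -> q1 [reject]

1 out of 8


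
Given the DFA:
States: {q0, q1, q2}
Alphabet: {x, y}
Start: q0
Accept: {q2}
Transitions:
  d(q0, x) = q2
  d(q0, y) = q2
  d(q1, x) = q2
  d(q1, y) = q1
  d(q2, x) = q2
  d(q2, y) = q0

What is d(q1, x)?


Looking up transition d(q1, x)

q2


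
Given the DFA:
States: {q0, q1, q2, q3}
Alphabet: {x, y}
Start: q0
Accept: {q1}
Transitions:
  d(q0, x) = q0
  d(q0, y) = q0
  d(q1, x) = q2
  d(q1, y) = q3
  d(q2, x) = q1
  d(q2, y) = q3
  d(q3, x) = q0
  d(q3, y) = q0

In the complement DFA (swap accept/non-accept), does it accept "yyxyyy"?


Trace: q0 -> q0 -> q0 -> q0 -> q0 -> q0 -> q0
Final: q0
Original accept: {q1}
Complement: q0 is not in original accept

Yes, complement accepts (original rejects)


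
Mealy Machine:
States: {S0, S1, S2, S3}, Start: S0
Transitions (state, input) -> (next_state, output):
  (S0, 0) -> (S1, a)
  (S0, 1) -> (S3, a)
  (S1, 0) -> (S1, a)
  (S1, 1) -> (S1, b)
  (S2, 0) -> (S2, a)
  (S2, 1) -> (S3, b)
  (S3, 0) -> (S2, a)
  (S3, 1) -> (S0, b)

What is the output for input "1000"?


Step-by-step:
  (S0, 1) -> (S3, a)
  (S3, 0) -> (S2, a)
  (S2, 0) -> (S2, a)
  (S2, 0) -> (S2, a)

"aaaa"


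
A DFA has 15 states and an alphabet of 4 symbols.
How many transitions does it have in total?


Each state has exactly one transition per symbol.
15 * 4 = 60

60


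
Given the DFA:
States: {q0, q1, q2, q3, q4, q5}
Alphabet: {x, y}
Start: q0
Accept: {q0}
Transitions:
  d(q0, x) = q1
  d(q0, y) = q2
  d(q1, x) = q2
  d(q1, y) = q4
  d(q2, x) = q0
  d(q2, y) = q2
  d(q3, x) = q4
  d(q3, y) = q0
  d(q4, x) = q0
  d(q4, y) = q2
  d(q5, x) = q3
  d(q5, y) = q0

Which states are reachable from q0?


BFS from q0:
  layer 0: {q0}
  layer 1: {q1, q2}
  layer 2: {q4}

{q0, q1, q2, q4}


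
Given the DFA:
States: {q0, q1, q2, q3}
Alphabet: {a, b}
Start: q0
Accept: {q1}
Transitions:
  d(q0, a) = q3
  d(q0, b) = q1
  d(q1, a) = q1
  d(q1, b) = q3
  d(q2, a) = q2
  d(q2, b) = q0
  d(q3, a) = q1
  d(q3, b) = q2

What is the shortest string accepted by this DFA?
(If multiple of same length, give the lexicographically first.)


BFS by string length (lex-first path to each state shown):
  len 0: q0<-""
  len 1: q1<-"b", q3<-"a"
Found accept state at length 1.

"b"


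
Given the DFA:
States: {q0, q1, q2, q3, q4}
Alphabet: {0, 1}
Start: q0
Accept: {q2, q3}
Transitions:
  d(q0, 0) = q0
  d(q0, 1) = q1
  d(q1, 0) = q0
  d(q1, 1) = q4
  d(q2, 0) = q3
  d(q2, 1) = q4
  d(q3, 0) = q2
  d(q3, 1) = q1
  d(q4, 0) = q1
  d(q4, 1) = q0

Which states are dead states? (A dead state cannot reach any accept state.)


Forward reachability from each state:
  q0 -> reaches {q0, q1, q4}, no accept state (dead)
  q1 -> reaches {q0, q1, q4}, no accept state (dead)
  q2 -> reaches accept state q2 (live)
  q3 -> reaches accept state q2 (live)
  q4 -> reaches {q0, q1, q4}, no accept state (dead)

{q0, q1, q4}


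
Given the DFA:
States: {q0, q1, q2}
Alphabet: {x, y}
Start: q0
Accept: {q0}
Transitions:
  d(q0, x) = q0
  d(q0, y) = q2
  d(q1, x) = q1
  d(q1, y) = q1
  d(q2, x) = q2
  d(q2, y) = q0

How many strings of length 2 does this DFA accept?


Enumerating all length-2 strings:
  "xx" -> q0 [accept]
  "xy" -> q2 [reject]
  "yx" -> q2 [reject]
  "yy" -> q0 [accept]

2 out of 4


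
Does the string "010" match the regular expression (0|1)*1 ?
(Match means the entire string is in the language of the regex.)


|string| = 3; first = '0'; last = '0'

No, "010" does not match (0|1)*1


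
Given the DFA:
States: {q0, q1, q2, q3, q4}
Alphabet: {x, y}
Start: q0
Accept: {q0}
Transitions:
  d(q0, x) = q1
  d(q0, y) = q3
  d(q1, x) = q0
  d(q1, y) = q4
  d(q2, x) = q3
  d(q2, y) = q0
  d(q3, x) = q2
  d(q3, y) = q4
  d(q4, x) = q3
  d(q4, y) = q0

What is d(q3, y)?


Looking up transition d(q3, y)

q4


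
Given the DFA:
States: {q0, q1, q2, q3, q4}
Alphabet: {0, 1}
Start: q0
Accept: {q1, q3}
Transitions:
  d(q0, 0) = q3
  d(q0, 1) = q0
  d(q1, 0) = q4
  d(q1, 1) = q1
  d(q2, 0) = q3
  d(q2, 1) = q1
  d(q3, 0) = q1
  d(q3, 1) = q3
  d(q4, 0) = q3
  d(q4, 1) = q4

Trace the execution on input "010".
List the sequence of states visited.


Input: 010
d(q0, 0) = q3
d(q3, 1) = q3
d(q3, 0) = q1


q0 -> q3 -> q3 -> q1


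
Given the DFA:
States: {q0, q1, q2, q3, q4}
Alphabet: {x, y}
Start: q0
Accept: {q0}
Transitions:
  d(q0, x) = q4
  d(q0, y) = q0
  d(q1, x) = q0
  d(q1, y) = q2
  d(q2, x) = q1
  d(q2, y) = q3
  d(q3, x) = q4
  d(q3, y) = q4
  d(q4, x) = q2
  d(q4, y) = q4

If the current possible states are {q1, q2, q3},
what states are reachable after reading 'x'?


Apply transition on 'x' from each current state:
  d(q1, x) = q0
  d(q2, x) = q1
  d(q3, x) = q4

{q0, q1, q4}


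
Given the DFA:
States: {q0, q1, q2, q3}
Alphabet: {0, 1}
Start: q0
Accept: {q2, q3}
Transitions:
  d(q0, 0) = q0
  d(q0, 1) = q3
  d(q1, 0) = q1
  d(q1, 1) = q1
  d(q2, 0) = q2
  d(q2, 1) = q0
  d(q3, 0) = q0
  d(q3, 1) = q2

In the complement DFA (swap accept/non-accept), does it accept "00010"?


Trace: q0 -> q0 -> q0 -> q0 -> q3 -> q0
Final: q0
Original accept: {q2, q3}
Complement: q0 is not in original accept

Yes, complement accepts (original rejects)


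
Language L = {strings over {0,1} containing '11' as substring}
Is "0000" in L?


'11' does not occur

No, "0000" is not in L


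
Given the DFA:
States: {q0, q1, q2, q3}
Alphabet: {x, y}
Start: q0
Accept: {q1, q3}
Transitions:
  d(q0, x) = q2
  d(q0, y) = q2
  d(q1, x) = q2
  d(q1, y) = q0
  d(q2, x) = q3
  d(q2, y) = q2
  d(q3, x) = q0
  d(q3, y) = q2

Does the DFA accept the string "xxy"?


Trace: q0 -> q2 -> q3 -> q2
Final state: q2
Accept states: {q1, q3}

No, rejected (final state q2 is not an accept state)


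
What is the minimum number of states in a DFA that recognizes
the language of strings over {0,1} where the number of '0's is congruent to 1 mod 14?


States track (count of '0') mod 14.
Need 14 states: one per remainder 0..13; accept = remainder 1.

14


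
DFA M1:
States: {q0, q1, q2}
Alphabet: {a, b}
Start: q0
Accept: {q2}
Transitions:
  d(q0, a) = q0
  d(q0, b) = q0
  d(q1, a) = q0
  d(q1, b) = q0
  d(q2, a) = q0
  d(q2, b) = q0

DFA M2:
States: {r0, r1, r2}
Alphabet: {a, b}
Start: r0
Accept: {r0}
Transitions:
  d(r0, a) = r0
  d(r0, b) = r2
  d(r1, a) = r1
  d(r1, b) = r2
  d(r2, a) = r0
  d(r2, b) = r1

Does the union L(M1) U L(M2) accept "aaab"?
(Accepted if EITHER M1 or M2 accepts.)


M1: final=q0 accepted=False
M2: final=r2 accepted=False

No, union rejects (neither accepts)


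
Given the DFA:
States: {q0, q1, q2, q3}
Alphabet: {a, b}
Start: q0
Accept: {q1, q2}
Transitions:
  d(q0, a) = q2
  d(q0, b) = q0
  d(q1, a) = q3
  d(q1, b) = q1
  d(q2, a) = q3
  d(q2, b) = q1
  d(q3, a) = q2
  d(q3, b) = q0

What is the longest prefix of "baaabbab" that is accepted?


Run the DFA, marking each prefix where the state is accepting:
  "" -> q0 [reject]
  "b" -> q0 [reject]
  "ba" -> q2 [accept]
  "baa" -> q3 [reject]
  "baaa" -> q2 [accept]
  "baaab" -> q1 [accept]
  "baaabb" -> q1 [accept]
  "baaabba" -> q3 [reject]
  "baaabbab" -> q0 [reject]

"baaabb"


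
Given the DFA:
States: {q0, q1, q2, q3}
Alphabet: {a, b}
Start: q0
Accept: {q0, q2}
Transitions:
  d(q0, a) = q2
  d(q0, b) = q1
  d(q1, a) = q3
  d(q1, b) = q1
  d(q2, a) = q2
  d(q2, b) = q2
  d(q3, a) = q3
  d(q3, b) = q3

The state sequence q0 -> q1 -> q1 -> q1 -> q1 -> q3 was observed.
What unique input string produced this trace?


Trace back each transition to find the symbol:
  q0 --[b]--> q1
  q1 --[b]--> q1
  q1 --[b]--> q1
  q1 --[b]--> q1
  q1 --[a]--> q3

"bbbba"


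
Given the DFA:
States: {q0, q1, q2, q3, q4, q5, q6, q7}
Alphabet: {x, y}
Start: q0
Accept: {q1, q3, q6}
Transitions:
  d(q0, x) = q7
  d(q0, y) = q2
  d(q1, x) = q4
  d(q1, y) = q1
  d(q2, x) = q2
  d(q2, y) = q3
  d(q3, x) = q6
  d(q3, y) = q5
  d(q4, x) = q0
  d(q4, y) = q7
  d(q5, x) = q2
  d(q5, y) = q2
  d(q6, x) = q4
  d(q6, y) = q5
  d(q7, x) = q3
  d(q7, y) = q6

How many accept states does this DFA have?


Accept states listed: {q1, q3, q6}
Counting: q1(1) q3(2) q6(3)

3


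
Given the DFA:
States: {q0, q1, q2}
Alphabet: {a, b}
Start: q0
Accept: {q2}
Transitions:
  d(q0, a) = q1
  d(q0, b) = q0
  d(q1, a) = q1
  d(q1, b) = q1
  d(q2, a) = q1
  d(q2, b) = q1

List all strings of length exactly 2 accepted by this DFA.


All strings of length 2: 4 total
Accepted: 0

None


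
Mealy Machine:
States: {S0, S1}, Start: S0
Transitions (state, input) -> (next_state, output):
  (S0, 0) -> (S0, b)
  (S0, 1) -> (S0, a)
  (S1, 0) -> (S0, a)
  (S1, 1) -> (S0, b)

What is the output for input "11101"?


Step-by-step:
  (S0, 1) -> (S0, a)
  (S0, 1) -> (S0, a)
  (S0, 1) -> (S0, a)
  (S0, 0) -> (S0, b)
  (S0, 1) -> (S0, a)

"aaaba"


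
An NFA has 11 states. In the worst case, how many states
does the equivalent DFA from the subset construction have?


Subset construction: one DFA state per subset of NFA states.
2^11 = 2048

2048


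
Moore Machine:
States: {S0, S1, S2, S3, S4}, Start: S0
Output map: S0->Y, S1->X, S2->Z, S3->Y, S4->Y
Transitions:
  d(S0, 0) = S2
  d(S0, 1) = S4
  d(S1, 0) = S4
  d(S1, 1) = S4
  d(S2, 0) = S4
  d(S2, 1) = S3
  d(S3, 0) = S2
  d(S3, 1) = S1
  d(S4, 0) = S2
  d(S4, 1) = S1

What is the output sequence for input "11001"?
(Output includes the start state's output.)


Start: S0 (output Y)
  --1--> S4 (output Y)
  --1--> S1 (output X)
  --0--> S4 (output Y)
  --0--> S2 (output Z)
  --1--> S3 (output Y)

"YYXYZY"


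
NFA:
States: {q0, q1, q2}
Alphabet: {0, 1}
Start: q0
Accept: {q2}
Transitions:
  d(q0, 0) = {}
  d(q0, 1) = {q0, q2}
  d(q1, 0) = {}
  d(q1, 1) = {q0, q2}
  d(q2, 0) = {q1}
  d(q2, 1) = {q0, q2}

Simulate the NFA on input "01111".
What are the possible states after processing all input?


Start: {q0}
  --0--> {}
  --1--> {}
  --1--> {}
  --1--> {}
  --1--> {}

{} (empty set, no valid transitions)
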